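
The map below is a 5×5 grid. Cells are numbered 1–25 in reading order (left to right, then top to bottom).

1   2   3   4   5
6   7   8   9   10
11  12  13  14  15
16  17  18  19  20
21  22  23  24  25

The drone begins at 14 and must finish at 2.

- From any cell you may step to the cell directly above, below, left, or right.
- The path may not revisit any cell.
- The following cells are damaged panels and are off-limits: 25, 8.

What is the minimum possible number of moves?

The Manhattan distance from 14 to 2 is |3−1| + |4−2| = 4, so at least 4 moves are needed.
A route of 4 moves achieves this: 14 → 9 → 4 → 3 → 2.
Since 4 matches the lower bound, it is optimal.

4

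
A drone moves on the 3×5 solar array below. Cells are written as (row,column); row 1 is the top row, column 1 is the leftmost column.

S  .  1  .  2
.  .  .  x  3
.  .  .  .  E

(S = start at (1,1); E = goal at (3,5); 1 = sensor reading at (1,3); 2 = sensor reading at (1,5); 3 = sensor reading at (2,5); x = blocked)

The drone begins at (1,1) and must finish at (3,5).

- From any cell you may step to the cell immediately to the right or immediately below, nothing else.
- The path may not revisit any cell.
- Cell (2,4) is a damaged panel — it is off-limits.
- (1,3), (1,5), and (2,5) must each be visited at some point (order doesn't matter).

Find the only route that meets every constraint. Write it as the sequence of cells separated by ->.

(1,1) -> (1,2) -> (1,3) -> (1,4) -> (1,5) -> (2,5) -> (3,5)

Moves only go right or down, so the column and row indices never decrease.
Route from (1,1): 4× right (reaching (1,5)), 2× down (reaching (3,5)) — 6 moves in all.
Check: all required cells visited.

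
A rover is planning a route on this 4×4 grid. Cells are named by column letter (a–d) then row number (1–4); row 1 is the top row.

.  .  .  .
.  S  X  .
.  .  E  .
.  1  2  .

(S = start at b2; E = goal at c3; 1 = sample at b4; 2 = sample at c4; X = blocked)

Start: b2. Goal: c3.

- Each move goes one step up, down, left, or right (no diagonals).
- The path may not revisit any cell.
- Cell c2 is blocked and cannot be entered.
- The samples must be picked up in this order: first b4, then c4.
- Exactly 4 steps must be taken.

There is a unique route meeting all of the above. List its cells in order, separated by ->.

The waypoints must appear in the order b4, c4, with no cell reused.
Route from b2: 2× down (reaching b4), right to c4, up to c3 — 4 moves in all.
Check: order respected (1 at step 2, 2 at step 3); 4 moves as required.

b2 -> b3 -> b4 -> c4 -> c3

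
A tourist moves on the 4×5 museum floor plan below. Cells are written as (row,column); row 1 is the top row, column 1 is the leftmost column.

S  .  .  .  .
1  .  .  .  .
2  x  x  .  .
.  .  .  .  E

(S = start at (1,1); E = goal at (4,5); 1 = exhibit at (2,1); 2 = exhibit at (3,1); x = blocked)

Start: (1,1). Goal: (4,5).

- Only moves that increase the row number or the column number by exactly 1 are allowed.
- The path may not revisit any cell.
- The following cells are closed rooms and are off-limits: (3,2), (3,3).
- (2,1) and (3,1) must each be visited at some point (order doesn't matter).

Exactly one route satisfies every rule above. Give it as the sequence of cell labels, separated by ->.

(1,1) -> (2,1) -> (3,1) -> (4,1) -> (4,2) -> (4,3) -> (4,4) -> (4,5)

Moves only go right or down, so the column and row indices never decrease.
Route from (1,1): down 3 to (4,1), right 4 to (4,5) — 7 moves in all.
Check: all required cells visited.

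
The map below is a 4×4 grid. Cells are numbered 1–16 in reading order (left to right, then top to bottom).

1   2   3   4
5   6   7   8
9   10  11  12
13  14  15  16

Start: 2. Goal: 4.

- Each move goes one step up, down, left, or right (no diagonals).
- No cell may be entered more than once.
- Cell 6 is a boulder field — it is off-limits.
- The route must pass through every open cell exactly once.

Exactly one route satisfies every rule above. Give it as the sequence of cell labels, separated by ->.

2 -> 1 -> 5 -> 9 -> 13 -> 14 -> 10 -> 11 -> 15 -> 16 -> 12 -> 8 -> 7 -> 3 -> 4

Need to visit all 15 open cells exactly once, starting at 2 and ending at 4.
Cell 13 has only two open neighbours (9 and 14), so the path must pass straight through it: one of those is the cell it's entered from and the other is where it exits.
Route from 2: left 1 to 1, down 3 to 13, right 1 to 14, up 1 to 10, right 1 to 11, down 1 to 15, right 1 to 16, up 2 to 8, left 1 to 7, up 1 to 3, right 1 to 4 — 14 moves in all.
Check: all 15 open cells covered.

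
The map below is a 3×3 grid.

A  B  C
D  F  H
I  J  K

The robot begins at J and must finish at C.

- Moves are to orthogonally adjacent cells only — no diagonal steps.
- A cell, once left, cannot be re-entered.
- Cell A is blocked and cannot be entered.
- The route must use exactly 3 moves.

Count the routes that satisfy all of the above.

Need simple routes of exactly 3 moves from J to C (Manhattan distance 3, so 0 moves are spent on a detour and 0 undoing it).
Enumerating: J F B C | J F H C | J K H C.
That gives 3 routes.

3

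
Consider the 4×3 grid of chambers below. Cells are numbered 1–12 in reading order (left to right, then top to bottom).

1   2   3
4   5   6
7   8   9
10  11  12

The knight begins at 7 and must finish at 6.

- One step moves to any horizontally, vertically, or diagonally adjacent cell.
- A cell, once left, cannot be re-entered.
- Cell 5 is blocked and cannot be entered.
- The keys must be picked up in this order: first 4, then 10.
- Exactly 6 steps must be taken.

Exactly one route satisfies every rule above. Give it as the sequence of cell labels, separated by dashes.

The waypoints must appear in the order 4, 10, with no cell reused.
Route from 7: up to 4, down-right to 8, down-left to 10, right to 11, up-right to 9, up to 6 — 6 moves in all.
Check: order respected (4 at step 1, 10 at step 3); 6 moves as required.

7 - 4 - 8 - 10 - 11 - 9 - 6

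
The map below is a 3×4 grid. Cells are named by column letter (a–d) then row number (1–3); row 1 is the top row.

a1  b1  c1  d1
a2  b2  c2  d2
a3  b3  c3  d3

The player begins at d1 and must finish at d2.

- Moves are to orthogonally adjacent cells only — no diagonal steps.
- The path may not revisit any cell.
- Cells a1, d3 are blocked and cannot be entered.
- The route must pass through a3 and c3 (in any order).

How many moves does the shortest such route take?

Any route passes through a3 and c3 in some order between d1 and d2. Summing Manhattan distances along each leg and taking the cheapest ordering (d1 → c3 → a3 → d2) gives a lower bound of 3 + 2 + 4 = 9 moves.
A route of 9 moves achieves this: d1 → c1 → b1 → b2 → a2 → a3 → b3 → c3 → c2 → d2.
Since 9 matches the lower bound, it is optimal.

9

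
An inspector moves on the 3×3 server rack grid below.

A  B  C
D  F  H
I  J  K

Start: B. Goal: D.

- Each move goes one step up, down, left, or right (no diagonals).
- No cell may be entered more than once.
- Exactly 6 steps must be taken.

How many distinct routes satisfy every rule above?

4

Need simple routes of exactly 6 moves from B to D (Manhattan distance 2, so 2 moves are spent on a detour and 2 undoing it).
Enumerating: B F H K J I D | B C H K J F D | B C H K J I D | B C H F J I D.
That gives 4 routes.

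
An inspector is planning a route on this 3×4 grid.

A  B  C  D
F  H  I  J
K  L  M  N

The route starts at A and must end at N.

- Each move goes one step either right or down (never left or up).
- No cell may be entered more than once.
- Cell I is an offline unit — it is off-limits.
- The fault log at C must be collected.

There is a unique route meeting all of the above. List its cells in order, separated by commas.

Moves only go right or down, so the column and row indices never decrease.
Route from A: right 3 to D, down 2 to N — 5 moves in all.
Check: all required cells visited.

A, B, C, D, J, N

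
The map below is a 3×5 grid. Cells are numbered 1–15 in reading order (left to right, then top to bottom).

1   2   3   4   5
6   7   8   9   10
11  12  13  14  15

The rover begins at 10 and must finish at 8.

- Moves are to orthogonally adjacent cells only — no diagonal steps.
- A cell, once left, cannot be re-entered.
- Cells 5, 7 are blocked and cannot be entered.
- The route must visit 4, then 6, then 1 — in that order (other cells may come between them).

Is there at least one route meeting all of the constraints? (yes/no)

no

Ignoring the required order, 3 revisit-free routes from 10 to 8 pass through all of 4, 6, and 1; the waypoint orders that occur are 4 → 1 → 6 (2); 6 → 1 → 4 (1) — never 4 → 6 → 1.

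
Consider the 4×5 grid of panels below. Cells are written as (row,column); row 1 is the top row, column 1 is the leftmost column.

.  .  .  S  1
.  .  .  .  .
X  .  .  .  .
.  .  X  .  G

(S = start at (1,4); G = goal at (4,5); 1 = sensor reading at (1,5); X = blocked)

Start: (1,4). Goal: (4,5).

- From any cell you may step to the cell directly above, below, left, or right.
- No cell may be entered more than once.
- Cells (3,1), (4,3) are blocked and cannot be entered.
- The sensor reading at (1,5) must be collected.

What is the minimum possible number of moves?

4

Any route passes through (1,5) somewhere between (1,4) and (4,5). Summing Manhattan distances along the two legs ((1,4) → (1,5) → (4,5)) gives a lower bound of 1 + 3 = 4 moves.
A route of 4 moves achieves this: (1,4) → (1,5) → (2,5) → (3,5) → (4,5).
Since 4 matches the lower bound, it is optimal.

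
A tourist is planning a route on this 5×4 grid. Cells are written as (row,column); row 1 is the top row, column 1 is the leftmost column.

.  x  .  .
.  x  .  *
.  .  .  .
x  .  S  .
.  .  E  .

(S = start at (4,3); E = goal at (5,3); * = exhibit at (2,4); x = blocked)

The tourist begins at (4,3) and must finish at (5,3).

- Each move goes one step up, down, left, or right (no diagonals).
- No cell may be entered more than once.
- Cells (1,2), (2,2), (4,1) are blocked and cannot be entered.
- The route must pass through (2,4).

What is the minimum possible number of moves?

7

Any route passes through (2,4) somewhere between (4,3) and (5,3). Summing Manhattan distances along the two legs ((4,3) → (2,4) → (5,3)) gives a lower bound of 3 + 4 = 7 moves.
A route of 7 moves achieves this: (4,3) → (3,3) → (2,3) → (2,4) → (3,4) → (4,4) → (5,4) → (5,3).
Since 7 matches the lower bound, it is optimal.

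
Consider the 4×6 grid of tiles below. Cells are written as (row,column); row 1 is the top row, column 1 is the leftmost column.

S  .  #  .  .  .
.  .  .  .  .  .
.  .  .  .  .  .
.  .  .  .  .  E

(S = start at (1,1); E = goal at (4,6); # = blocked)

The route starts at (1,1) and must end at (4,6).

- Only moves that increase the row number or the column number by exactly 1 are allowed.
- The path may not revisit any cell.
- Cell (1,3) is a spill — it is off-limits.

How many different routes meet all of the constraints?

A right/down-only route from (1,1) to (4,6) makes exactly 3 down-moves and 5 right-moves in some order.
With no other constraints that would be C(8,3) = 56 routes.
Subtract routes through each blocked cell (inclusion–exclusion for overlaps): − through (1,3): 20 → 36.
That gives 36 routes.

36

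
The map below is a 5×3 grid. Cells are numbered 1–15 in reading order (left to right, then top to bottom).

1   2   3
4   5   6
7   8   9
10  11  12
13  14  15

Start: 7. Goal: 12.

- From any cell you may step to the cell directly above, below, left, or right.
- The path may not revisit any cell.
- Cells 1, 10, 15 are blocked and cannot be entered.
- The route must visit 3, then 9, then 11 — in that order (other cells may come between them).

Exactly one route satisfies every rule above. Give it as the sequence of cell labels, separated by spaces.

The waypoints must appear in the order 3, 9, 11, with no cell reused.
Route from 7: up 1 to 4, right 1 to 5, up 1 to 2, right 1 to 3, down 2 to 9, left 1 to 8, down 1 to 11, right 1 to 12 — 9 moves in all.
Check: order respected (3 at step 4, 9 at step 6, 11 at step 8).

7 4 5 2 3 6 9 8 11 12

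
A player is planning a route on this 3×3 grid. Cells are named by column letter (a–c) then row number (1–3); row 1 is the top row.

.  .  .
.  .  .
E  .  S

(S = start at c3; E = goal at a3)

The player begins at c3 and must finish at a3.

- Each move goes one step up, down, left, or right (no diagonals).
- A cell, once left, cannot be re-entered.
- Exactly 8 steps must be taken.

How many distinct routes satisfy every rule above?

Need simple routes of exactly 8 moves from c3 to a3 (Manhattan distance 2, so 3 moves are spent on a detour and 3 undoing it).
Enumerating: c3 c2 c1 b1 a1 a2 b2 b3 a3 | c3 b3 b2 c2 c1 b1 a1 a2 a3.
That gives 2 routes.

2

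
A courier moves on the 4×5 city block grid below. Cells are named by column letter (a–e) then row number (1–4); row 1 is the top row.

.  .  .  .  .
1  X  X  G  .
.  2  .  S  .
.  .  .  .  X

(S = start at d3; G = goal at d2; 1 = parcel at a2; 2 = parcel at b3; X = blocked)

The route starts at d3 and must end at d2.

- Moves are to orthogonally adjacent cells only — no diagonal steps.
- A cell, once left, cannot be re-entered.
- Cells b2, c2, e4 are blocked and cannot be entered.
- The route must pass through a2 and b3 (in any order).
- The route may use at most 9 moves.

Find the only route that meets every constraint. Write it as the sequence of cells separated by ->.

d3 -> c3 -> b3 -> a3 -> a2 -> a1 -> b1 -> c1 -> d1 -> d2

The budget equals the shortest possible length, so every move has to be on a shortest route through the required cells.
Route from d3: 3× left (reaching a3), 2× up (reaching a1), 3× right (reaching d1), down to d2 — 9 moves in all.
Check: all required cells visited; 9 ≤ 9 moves.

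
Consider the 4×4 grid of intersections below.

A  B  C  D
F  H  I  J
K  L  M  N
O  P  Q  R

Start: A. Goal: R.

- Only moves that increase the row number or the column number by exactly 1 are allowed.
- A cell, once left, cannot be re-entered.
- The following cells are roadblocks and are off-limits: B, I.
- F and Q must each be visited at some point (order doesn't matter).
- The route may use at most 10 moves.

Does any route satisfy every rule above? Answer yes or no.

One route that works: A → F → K → O → P → Q → R.

yes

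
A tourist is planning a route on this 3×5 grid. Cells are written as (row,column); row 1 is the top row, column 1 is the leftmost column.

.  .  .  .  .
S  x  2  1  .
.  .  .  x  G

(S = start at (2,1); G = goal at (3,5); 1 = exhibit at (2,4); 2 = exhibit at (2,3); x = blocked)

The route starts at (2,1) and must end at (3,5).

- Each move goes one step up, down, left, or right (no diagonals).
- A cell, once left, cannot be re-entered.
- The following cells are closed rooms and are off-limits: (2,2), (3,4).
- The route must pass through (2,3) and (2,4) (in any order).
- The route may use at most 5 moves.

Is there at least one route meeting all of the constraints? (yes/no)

no

Even ignoring the no-revisit rule, getting from (2,1) to (3,5), taking the cheapest ordering (2,1) → (2,3) → (2,4) → (3,5) needs at least 4 + 1 + 2 = 7 moves (fewest moves per leg, detouring around blocked cells), which exceeds the 5-move limit.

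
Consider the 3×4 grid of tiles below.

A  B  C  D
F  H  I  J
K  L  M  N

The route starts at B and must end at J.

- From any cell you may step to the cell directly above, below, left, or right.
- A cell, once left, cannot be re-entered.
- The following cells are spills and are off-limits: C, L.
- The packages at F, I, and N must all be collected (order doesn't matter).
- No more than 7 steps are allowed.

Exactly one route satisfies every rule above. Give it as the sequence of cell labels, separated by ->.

The 7-move cap with required stops at F, I, N leaves no slack for detours.
Route from B: left 1 to A, down 1 to F, right 2 to I, down 1 to M, right 1 to N, up 1 to J — 7 moves in all.
Check: all required cells visited; 7 ≤ 7 moves.

B -> A -> F -> H -> I -> M -> N -> J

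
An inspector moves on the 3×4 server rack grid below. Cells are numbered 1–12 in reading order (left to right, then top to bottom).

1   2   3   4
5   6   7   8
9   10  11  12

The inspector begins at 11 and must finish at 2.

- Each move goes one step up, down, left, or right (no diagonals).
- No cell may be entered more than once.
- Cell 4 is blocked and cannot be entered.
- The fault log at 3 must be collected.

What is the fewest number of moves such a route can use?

Any route passes through 3 somewhere between 11 and 2. Summing Manhattan distances along the two legs (11 → 3 → 2) gives a lower bound of 2 + 1 = 3 moves.
A route of 3 moves achieves this: 11 → 7 → 3 → 2.
Since 3 matches the lower bound, it is optimal.

3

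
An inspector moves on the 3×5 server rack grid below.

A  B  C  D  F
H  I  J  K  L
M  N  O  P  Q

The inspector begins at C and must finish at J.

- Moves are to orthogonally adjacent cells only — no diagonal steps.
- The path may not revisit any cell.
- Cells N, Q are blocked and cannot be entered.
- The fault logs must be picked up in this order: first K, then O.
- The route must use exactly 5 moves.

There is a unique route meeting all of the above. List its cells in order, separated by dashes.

C - D - K - P - O - J

The waypoints must appear in the order K, O, with no cell reused.
Route from C: right to D, 2× down (reaching P), left to O, up to J — 5 moves in all.
Check: order respected (K at step 2, O at step 4); 5 moves as required.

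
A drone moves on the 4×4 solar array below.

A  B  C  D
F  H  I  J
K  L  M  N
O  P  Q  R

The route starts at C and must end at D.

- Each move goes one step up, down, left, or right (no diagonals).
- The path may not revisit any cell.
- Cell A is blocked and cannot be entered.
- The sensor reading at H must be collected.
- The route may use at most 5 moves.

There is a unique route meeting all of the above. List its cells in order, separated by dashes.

C - B - H - I - J - D

The budget equals the shortest possible length, so every move has to be on a shortest route through the required cells.
Route from C: left 1 to B, down 1 to H, right 2 to J, up 1 to D — 5 moves in all.
Check: all required cells visited; 5 ≤ 5 moves.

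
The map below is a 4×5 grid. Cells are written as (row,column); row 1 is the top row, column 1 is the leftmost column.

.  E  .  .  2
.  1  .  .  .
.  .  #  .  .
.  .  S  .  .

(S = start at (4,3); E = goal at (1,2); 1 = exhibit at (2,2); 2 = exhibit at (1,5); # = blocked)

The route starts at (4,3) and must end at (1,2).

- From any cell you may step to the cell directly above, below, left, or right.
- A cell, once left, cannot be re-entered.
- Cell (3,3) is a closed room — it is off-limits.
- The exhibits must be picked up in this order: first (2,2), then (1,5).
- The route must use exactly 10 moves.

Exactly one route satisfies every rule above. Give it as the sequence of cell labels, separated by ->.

(4,3) -> (4,2) -> (3,2) -> (2,2) -> (2,3) -> (2,4) -> (2,5) -> (1,5) -> (1,4) -> (1,3) -> (1,2)

The waypoints must appear in the order (2,2), (1,5), with no cell reused.
Route from (4,3): left 1 to (4,2), up 2 to (2,2), right 3 to (2,5), up 1 to (1,5), left 3 to (1,2) — 10 moves in all.
Check: order respected (1 at step 3, 2 at step 7); 10 moves as required.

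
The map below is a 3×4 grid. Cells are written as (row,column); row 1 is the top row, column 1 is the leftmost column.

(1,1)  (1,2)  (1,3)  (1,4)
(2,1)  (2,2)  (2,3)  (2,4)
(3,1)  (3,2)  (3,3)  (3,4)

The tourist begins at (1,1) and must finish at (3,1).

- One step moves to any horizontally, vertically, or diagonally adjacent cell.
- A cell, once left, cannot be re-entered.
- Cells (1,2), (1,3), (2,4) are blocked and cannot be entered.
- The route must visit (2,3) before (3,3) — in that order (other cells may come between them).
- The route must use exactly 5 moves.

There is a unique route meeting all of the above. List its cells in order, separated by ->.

The waypoints must appear in the order (2,3), (3,3), with no cell reused.
Route from (1,1): down-right 1 to (2,2), right 1 to (2,3), down 1 to (3,3), left 2 to (3,1) — 5 moves in all.
Check: order respected ((2,3) at step 2, (3,3) at step 3); 5 moves as required.

(1,1) -> (2,2) -> (2,3) -> (3,3) -> (3,2) -> (3,1)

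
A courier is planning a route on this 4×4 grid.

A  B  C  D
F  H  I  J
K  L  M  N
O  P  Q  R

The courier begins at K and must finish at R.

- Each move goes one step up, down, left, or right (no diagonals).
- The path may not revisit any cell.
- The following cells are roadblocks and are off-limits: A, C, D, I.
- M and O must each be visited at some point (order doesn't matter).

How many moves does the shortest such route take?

6

Any route passes through M and O in some order between K and R. Summing Manhattan distances along each leg and taking the cheapest ordering (K → O → M → R) gives a lower bound of 1 + 3 + 2 = 6 moves.
A route of 6 moves achieves this: K → O → P → L → M → Q → R.
Since 6 matches the lower bound, it is optimal.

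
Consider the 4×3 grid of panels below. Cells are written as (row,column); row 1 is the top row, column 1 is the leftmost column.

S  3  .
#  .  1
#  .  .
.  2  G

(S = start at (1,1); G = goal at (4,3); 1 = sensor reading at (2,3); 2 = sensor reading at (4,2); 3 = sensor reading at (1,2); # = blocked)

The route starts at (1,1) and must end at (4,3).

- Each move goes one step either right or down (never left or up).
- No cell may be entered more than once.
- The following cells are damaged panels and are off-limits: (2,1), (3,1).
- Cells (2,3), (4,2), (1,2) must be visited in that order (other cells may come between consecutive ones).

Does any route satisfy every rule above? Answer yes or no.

(4,2) lies to the left of (2,3), so going from (2,3) to (4,2) would need a leftward move — but moves only go right/down, so (2,3) cannot be visited before (4,2).

no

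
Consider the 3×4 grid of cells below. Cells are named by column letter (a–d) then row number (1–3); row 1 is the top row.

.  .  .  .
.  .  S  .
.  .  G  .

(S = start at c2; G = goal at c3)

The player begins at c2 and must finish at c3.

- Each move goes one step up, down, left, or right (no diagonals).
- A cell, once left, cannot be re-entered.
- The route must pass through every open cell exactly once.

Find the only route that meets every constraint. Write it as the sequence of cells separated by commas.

Need to visit all 12 open cells exactly once, starting at c2 and ending at c3.
Cell d3 has only two open neighbours (d2 and c3), so the path must pass straight through it: one of those is the cell it's entered from and the other is where it exits.
Route from c2: left to b2, down to b3, left to a3, 2× up (reaching a1), 3× right (reaching d1), 2× down (reaching d3), left to c3 — 11 moves in all.
Check: all 12 open cells covered.

c2, b2, b3, a3, a2, a1, b1, c1, d1, d2, d3, c3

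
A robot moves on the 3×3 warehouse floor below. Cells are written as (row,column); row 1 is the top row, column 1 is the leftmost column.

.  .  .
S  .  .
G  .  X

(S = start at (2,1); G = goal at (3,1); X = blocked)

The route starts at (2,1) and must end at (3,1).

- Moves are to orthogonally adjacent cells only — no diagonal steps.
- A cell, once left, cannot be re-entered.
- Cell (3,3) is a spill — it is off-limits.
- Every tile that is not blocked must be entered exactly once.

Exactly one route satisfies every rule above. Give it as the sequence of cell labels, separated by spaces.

Need to visit all 8 open cells exactly once, starting at (2,1) and ending at (3,1).
Cell (1,1) has only two open neighbours ((2,1) and (1,2)), so the path must pass straight through it: one of those is the cell it's entered from and the other is where it exits.
Route from (2,1): up 1 to (1,1), right 2 to (1,3), down 1 to (2,3), left 1 to (2,2), down 1 to (3,2), left 1 to (3,1) — 7 moves in all.
Check: all 8 open cells covered.

(2,1) (1,1) (1,2) (1,3) (2,3) (2,2) (3,2) (3,1)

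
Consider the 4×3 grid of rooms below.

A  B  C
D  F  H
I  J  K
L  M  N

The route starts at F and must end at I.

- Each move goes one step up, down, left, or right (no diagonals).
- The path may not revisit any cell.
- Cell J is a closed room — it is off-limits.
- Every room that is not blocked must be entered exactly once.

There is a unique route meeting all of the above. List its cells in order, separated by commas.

Need to visit all 11 open cells exactly once, starting at F and ending at I.
Cell K has only two open neighbours (H and N), so the path must pass straight through it: one of those is the cell it's entered from and the other is where it exits.
Route from F: left to D, up to A, 2× right (reaching C), 3× down (reaching N), 2× left (reaching L), up to I — 10 moves in all.
Check: all 11 open cells covered.

F, D, A, B, C, H, K, N, M, L, I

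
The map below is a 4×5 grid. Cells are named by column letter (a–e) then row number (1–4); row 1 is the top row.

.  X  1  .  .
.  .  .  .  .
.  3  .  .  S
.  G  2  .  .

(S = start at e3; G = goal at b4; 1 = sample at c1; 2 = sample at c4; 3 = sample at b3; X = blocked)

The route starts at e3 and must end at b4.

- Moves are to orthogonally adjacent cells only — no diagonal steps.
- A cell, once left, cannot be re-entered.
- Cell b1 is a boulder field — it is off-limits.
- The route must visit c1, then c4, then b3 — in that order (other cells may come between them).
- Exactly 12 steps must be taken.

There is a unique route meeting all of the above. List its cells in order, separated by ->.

e3 -> e2 -> e1 -> d1 -> c1 -> c2 -> d2 -> d3 -> d4 -> c4 -> c3 -> b3 -> b4

The waypoints must appear in the order c1, c4, b3, with no cell reused.
Route from e3: up 2 to e1, left 2 to c1, down 1 to c2, right 1 to d2, down 2 to d4, left 1 to c4, up 1 to c3, left 1 to b3, down 1 to b4 — 12 moves in all.
Check: order respected (1 at step 4, 2 at step 9, 3 at step 11); 12 moves as required.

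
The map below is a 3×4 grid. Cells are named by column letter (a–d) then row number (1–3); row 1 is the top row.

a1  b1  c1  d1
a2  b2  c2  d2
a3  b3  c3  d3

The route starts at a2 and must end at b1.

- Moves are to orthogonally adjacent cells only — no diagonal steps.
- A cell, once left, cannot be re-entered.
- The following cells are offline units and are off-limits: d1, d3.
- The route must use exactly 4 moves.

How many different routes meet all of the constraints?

2

Need simple routes of exactly 4 moves from a2 to b1 (Manhattan distance 2, so 1 moves are spent on a detour and 1 undoing it).
Enumerating: a2 a3 b3 b2 b1 | a2 b2 c2 c1 b1.
That gives 2 routes.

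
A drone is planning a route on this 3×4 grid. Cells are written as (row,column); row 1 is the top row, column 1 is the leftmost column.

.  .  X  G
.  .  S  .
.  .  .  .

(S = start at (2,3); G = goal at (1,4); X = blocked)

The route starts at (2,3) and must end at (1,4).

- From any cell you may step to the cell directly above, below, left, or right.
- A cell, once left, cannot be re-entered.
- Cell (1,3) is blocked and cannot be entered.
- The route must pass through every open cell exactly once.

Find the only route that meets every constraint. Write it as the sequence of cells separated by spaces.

Need to visit all 11 open cells exactly once, starting at (2,3) and ending at (1,4).
Route from (2,3): left 1 to (2,2), up 1 to (1,2), left 1 to (1,1), down 2 to (3,1), right 3 to (3,4), up 2 to (1,4) — 10 moves in all.
Check: all 11 open cells covered.

(2,3) (2,2) (1,2) (1,1) (2,1) (3,1) (3,2) (3,3) (3,4) (2,4) (1,4)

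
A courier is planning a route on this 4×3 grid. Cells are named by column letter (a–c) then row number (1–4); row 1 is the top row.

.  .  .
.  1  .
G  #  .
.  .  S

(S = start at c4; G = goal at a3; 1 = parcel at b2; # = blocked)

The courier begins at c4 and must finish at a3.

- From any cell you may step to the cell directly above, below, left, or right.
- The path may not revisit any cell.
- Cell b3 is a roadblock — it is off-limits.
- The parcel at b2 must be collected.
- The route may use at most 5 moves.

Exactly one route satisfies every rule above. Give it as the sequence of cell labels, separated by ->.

Any route must reach b2 and still end at a3 within 5 moves, so the order of the required stops is forced.
Route from c4: 2× up (reaching c2), 2× left (reaching a2), down to a3 — 5 moves in all.
Check: all required cells visited; 5 ≤ 5 moves.

c4 -> c3 -> c2 -> b2 -> a2 -> a3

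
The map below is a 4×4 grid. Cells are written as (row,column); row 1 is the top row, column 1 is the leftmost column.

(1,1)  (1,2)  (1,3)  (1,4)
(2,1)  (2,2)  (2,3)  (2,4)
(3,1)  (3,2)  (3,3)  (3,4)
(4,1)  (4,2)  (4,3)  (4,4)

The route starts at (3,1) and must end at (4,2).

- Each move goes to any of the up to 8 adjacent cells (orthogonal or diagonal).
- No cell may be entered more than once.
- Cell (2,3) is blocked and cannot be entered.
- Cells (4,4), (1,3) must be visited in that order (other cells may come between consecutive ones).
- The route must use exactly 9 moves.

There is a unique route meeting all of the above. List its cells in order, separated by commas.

The waypoints must appear in the order (4,4), (1,3), with no cell reused.
Route from (3,1): right to (3,2), down-right to (4,3), right to (4,4), 2× up (reaching (2,4)), up-left to (1,3), down-left to (2,2), down-right to (3,3), down-left to (4,2) — 9 moves in all.
Check: order respected ((4,4) at step 3, (1,3) at step 6); 9 moves as required.

(3,1), (3,2), (4,3), (4,4), (3,4), (2,4), (1,3), (2,2), (3,3), (4,2)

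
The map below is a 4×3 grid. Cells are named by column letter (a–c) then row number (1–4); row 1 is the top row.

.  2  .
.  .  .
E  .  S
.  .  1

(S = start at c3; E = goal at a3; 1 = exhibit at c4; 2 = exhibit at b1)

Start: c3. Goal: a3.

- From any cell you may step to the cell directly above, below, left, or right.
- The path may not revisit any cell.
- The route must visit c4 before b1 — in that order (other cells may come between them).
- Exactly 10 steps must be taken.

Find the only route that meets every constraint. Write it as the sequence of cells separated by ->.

The waypoints must appear in the order c4, b1, with no cell reused.
Route from c3: down 1 to c4, left 1 to b4, up 2 to b2, right 1 to c2, up 1 to c1, left 2 to a1, down 2 to a3 — 10 moves in all.
Check: order respected (1 at step 1, 2 at step 7); 10 moves as required.

c3 -> c4 -> b4 -> b3 -> b2 -> c2 -> c1 -> b1 -> a1 -> a2 -> a3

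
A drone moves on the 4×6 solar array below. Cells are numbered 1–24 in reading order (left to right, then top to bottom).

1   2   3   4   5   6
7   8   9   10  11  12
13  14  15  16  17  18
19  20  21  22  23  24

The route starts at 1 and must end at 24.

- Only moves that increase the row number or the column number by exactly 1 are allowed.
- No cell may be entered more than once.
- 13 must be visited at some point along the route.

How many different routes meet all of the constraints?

A right/down-only route from 1 to 24 makes exactly 3 down-moves and 5 right-moves in some order.
With no other constraints that would be C(8,3) = 56 routes.
Split at 13 and multiply the segment counts: 1→13: 1; 13→24: 6; product = 6.
That gives 6 routes.

6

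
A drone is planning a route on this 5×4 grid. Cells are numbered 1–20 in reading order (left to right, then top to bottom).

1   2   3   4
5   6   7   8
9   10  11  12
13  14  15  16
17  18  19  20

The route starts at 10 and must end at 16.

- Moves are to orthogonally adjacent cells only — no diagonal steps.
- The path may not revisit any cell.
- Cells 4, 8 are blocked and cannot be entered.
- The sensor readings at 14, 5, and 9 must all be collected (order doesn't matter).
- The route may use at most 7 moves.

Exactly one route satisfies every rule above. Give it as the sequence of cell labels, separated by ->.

Any route must reach 14, 5, and 9 and still end at 16 within 7 moves, so the order of the required stops is forced.
Route from 10: up 1 to 6, left 1 to 5, down 2 to 13, right 3 to 16 — 7 moves in all.
Check: all required cells visited; 7 ≤ 7 moves.

10 -> 6 -> 5 -> 9 -> 13 -> 14 -> 15 -> 16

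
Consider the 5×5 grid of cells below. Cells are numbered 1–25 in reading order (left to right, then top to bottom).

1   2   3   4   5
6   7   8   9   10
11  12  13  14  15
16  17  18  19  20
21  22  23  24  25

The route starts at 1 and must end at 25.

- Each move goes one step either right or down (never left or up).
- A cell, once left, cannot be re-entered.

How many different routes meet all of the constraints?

A right/down-only route from 1 to 25 makes exactly 4 down-moves and 4 right-moves in some order.
With no other constraints that would be C(8,4) = 70 routes.
That gives 70 routes.

70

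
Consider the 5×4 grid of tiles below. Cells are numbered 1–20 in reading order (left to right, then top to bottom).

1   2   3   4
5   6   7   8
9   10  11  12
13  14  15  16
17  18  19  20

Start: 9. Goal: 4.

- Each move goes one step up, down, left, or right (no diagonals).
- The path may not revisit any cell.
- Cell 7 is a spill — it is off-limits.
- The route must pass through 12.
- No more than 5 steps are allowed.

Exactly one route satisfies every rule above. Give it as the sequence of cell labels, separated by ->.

The 5-move cap with required stops at 12 leaves no slack for detours.
Route from 9: 3× right (reaching 12), 2× up (reaching 4) — 5 moves in all.
Check: all required cells visited; 5 ≤ 5 moves.

9 -> 10 -> 11 -> 12 -> 8 -> 4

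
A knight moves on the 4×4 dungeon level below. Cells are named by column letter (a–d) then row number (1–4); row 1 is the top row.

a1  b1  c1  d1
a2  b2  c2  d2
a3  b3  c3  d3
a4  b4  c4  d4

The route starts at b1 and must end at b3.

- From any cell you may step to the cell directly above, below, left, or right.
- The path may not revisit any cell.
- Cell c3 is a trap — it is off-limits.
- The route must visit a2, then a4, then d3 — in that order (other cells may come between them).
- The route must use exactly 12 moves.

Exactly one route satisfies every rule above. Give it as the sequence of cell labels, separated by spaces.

The waypoints must appear in the order a2, a4, d3, with no cell reused.
Route from b1: left 1 to a1, down 3 to a4, right 3 to d4, up 2 to d2, left 2 to b2, down 1 to b3 — 12 moves in all.
Check: order respected (a2 at step 2, a4 at step 4, d3 at step 8); 12 moves as required.

b1 a1 a2 a3 a4 b4 c4 d4 d3 d2 c2 b2 b3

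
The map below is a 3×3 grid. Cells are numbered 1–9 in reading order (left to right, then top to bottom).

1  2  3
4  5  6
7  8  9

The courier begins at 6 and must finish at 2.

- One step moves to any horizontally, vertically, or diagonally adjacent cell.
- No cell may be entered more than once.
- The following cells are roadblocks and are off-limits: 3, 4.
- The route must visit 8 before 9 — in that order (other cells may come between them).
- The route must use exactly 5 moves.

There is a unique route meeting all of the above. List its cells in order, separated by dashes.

6 - 8 - 9 - 5 - 1 - 2

The waypoints must appear in the order 8, 9, with no cell reused.
Route from 6: down-left to 8, right to 9, 2× up-left (reaching 1), right to 2 — 5 moves in all.
Check: order respected (8 at step 1, 9 at step 2); 5 moves as required.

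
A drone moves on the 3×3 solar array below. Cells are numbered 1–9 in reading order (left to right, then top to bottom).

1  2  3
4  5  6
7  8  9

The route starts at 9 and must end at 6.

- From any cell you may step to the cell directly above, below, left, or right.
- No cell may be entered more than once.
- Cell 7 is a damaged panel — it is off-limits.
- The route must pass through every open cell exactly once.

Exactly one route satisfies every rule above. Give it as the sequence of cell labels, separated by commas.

Need to visit all 8 open cells exactly once, starting at 9 and ending at 6.
Cell 3 has only two open neighbours (6 and 2), so the path must pass straight through it: one of those is the cell it's entered from and the other is where it exits.
Route from 9: left 1 to 8, up 1 to 5, left 1 to 4, up 1 to 1, right 2 to 3, down 1 to 6 — 7 moves in all.
Check: all 8 open cells covered.

9, 8, 5, 4, 1, 2, 3, 6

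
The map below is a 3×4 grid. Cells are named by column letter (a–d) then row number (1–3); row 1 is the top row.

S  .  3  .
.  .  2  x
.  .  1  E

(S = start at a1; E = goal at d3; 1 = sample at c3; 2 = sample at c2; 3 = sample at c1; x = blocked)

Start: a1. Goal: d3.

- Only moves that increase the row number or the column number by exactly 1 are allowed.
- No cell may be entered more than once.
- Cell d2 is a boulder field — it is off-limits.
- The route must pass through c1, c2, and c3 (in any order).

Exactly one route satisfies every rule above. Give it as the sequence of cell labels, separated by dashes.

a1 - b1 - c1 - c2 - c3 - d3

Moves only go right or down, so the column and row indices never decrease.
Route from a1: 2× right (reaching c1), 2× down (reaching c3), right to d3 — 5 moves in all.
Check: all required cells visited.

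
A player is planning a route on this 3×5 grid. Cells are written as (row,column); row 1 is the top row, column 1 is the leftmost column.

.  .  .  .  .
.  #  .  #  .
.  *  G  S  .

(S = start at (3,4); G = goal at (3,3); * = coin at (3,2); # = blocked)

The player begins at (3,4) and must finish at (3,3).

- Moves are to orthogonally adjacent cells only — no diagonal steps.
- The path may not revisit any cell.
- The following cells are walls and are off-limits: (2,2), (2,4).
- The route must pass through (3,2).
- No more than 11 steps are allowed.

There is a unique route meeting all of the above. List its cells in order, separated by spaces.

Any route must reach (3,2) and still end at (3,3) within 11 moves, so the order of the required stops is forced.
Route from (3,4): right 1 to (3,5), up 2 to (1,5), left 4 to (1,1), down 2 to (3,1), right 2 to (3,3) — 11 moves in all.
Check: all required cells visited; 11 ≤ 11 moves.

(3,4) (3,5) (2,5) (1,5) (1,4) (1,3) (1,2) (1,1) (2,1) (3,1) (3,2) (3,3)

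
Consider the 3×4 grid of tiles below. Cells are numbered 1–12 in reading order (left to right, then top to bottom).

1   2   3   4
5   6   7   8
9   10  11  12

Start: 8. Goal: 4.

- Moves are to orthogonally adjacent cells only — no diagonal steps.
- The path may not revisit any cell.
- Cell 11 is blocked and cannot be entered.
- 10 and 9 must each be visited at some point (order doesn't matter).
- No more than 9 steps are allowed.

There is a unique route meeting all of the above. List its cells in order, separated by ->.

8 -> 7 -> 6 -> 10 -> 9 -> 5 -> 1 -> 2 -> 3 -> 4

The budget equals the shortest possible length, so every move has to be on a shortest route through the required cells.
Route from 8: 2× left (reaching 6), down to 10, left to 9, 2× up (reaching 1), 3× right (reaching 4) — 9 moves in all.
Check: all required cells visited; 9 ≤ 9 moves.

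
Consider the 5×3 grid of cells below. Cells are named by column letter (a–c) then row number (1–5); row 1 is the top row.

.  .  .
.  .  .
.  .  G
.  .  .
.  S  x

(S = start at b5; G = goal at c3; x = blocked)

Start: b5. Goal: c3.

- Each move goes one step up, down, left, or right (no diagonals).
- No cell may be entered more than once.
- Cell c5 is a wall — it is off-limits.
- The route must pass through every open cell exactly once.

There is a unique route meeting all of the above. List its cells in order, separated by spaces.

Need to visit all 14 open cells exactly once, starting at b5 and ending at c3.
Cell c1 has only two open neighbours (c2 and b1), so the path must pass straight through it: one of those is the cell it's entered from and the other is where it exits.
Route from b5: left to a5, 4× up (reaching a1), 2× right (reaching c1), down to c2, left to b2, 2× down (reaching b4), right to c4, up to c3 — 13 moves in all.
Check: all 14 open cells covered.

b5 a5 a4 a3 a2 a1 b1 c1 c2 b2 b3 b4 c4 c3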